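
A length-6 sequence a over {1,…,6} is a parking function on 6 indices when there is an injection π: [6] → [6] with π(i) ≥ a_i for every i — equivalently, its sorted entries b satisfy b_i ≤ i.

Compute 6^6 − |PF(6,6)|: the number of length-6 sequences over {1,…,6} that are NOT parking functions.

29849

|PF| = (6+1−6)·(6+1)^{6−1} = 1×16807 = 16807 [KW]
E.g. (1,4,5,6,5,5) → sorted (1,4,5,5,5,6): b_2=4>2, not a PF.
So 46656 − 16807 = 29849 fail.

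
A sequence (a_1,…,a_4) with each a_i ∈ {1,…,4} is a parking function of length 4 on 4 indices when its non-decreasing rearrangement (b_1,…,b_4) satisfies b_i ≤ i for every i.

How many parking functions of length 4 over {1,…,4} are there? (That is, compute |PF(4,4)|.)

Count = (4+1−4)·(4+1)^{4−1} = 1×125 = 125 [KW]
Example (3,1,4,2) → sorted (1,2,3,4): b_i ≤ i ∀i, a PF.

125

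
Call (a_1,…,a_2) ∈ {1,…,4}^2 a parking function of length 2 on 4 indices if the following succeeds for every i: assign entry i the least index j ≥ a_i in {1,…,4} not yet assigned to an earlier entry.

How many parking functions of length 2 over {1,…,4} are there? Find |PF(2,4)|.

15

#PF = (4−2+1)·(4+1)^(2−1) = 3 · 5 = 15
One tuple (3,2) → sorted (2,3): b_i ≤ 2+i ∀i, a PF.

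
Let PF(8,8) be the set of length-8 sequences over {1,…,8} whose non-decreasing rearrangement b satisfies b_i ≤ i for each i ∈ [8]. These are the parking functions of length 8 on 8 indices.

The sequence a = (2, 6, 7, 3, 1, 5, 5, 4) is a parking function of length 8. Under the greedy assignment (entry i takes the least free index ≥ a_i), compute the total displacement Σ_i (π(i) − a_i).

3

Σπ = 36 ({1..8} each once); Σa = 2+6+7+3+1+5+5+4 = 33; disp = 36−33 = 3.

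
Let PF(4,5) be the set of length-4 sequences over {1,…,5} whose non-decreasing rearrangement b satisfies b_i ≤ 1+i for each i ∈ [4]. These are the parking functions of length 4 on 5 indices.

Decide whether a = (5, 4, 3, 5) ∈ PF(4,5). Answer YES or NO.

NO

Order a: b = (3, 4, 5, 5).
  b_1=3 > 2
  fails at i=1 ⇒ NO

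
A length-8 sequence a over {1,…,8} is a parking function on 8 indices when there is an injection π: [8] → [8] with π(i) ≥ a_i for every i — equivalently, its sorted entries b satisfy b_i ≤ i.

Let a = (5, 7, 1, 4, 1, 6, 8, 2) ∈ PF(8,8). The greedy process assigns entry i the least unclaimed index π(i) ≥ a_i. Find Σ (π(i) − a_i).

Σπ = 36 ({1..8} each once); Σa = 5+7+1+4+1+6+8+2 = 34; disp = 36−34 = 2.

2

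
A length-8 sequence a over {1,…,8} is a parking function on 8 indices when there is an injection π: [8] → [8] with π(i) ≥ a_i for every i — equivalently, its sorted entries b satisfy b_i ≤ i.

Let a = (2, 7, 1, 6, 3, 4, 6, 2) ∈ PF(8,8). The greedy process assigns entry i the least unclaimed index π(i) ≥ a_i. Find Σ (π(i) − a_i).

5

Σπ(i) = 1+…+8 = 36; Σa = 2+7+1+6+3+4+6+2 = 31; disp = 36−31 = 5.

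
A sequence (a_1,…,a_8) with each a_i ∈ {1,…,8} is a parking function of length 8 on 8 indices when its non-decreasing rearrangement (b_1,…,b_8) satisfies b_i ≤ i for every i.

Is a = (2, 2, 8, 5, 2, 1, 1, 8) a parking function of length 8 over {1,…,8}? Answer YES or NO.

NO

Sorted: b = (1, 1, 2, 2, 2, 5, 8, 8).
  b_1=1 ≤ 1
  b_2=1 ≤ 2
  b_3=2 ≤ 3
  b_4=2 ≤ 4
  b_5=2 ≤ 5
  b_6=5 ≤ 6
  b_7=8 > 7
  fails at i=7 ⇒ NO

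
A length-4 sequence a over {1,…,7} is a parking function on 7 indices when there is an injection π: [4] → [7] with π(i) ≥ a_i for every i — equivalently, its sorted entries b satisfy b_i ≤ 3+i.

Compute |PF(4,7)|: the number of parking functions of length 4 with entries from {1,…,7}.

#PF = (8−4)·8^(4−1) = 4×512 = 2048 [KW]
Check (6,3,4,7) → sorted (3,4,6,7): b_i ≤ 3+i ∀i, a PF.

2048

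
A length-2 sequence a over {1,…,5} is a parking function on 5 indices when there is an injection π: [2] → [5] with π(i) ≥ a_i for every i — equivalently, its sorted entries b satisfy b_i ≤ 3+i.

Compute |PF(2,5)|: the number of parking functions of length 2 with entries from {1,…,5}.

24

|PF(2,5)| = (5+1−2)·(5+1)^{2−1} = 4·6 = 24 (Pollak)
Check (5,1) → sorted (1,5): b_i ≤ 3+i ∀i, a PF.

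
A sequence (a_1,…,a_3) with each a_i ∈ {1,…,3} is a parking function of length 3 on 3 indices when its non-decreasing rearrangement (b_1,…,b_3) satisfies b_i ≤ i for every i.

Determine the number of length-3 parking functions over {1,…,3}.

16

#PF = 1·4^2 = 1×16 = 16 (Pollak)
E.g. (2,3,1) → sorted (1,2,3): b_i ≤ i ∀i, a PF.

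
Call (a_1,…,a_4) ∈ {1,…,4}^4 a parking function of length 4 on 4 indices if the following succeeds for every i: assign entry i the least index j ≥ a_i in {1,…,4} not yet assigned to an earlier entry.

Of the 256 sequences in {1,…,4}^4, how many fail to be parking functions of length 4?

#PF = (5−4)·5^(4−1) = 1·125 = 125
Check (4,3,4,4) → sorted (3,4,4,4): b_1=3>1, not a PF.
So 256 − 125 = 131 fail.

131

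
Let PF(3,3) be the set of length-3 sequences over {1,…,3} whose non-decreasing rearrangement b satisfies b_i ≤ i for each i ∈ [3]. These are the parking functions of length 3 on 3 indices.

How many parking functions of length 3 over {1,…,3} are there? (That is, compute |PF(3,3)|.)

16

|PF| = (3+1−3)·(3+1)^{3−1} = 1·16 = 16 (Konheim–Weiss)
E.g. (1,1,1) → sorted (1,1,1): b_i ≤ i ∀i, a PF.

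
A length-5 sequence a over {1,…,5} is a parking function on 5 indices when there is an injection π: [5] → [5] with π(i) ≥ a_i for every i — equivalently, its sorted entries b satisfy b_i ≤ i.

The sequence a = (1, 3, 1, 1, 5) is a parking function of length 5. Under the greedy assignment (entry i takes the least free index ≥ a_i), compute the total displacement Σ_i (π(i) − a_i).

4

Σπ = 15 ({1..5} each once); Σa = 1+3+1+1+5 = 11; disp = 15−11 = 4.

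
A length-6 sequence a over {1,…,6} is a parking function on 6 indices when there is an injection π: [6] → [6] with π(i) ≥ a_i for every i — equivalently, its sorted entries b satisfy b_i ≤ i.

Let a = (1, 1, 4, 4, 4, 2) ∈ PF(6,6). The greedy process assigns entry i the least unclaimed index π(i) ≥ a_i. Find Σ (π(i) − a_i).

5

Σπ(i) = 1+…+6 = 21; Σa = 1+1+4+4+4+2 = 16; disp = 21−16 = 5.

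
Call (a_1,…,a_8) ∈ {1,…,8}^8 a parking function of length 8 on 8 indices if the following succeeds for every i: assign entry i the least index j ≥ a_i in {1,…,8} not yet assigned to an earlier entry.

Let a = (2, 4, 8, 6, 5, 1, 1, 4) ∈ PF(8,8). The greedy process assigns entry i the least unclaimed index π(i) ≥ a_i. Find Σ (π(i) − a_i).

5

Σπ = 36 ({1..8} each once); Σa = 2+4+8+6+5+1+1+4 = 31; disp = 36−31 = 5.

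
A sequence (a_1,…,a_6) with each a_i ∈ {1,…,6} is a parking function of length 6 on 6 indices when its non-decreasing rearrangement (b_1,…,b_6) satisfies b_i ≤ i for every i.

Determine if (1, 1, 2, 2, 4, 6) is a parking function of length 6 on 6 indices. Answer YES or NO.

Sorted: b = (1, 1, 2, 2, 4, 6).
  b_1=1 ≤ 1
  b_2=1 ≤ 2
  b_3=2 ≤ 3
  b_4=2 ≤ 4
  b_5=4 ≤ 5
  b_6=6 ≤ 6
All bounds hold ⇒ YES

YES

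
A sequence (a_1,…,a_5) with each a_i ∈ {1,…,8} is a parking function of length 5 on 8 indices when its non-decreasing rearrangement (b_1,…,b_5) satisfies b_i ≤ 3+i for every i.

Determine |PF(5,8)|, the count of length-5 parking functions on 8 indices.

|PF| = (9−5)·9^(5−1) = 4×6561 = 26244
One tuple (1,6,6,6,5) → sorted (1,5,6,6,6): b_i ≤ 3+i ∀i, a PF.

26244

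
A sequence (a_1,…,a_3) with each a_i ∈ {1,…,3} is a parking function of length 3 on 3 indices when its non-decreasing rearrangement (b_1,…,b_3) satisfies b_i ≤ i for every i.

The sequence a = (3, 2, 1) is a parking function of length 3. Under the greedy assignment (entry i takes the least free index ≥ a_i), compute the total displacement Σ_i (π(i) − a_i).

0

Σπ(i) = 1+…+3 = 6; Σa = 3+2+1 = 6; disp = 6−6 = 0.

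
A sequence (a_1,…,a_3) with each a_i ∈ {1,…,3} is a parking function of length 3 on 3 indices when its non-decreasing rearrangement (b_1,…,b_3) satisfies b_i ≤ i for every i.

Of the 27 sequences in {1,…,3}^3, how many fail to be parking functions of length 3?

#PF = (3+1−3)·(3+1)^{3−1} = 1·16 = 16 [KW]
Check (1,3,3) → sorted (1,3,3): b_2=3>2, not a PF.
Total 27; non-PF = 27−16 = 11

11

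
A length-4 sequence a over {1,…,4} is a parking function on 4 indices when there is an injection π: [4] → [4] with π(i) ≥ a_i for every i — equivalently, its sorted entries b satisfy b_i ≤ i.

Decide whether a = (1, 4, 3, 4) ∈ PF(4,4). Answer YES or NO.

NO

Sorted: b = (1, 3, 4, 4).
  b_1=1 ≤ 1
  b_2=3 > 2
  fails at i=2 ⇒ NO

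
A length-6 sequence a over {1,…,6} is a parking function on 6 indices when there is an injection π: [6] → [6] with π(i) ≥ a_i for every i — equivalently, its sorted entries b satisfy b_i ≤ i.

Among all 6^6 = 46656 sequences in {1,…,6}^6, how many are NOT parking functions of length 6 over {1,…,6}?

#PF = (7−6)·7^(6−1) = 1·16807 = 16807 [KW]
Example (6,1,4,4,4,4) → sorted (1,4,4,4,4,6): b_2=4>2, not a PF.
Total 46656; non-PF = 46656−16807 = 29849

29849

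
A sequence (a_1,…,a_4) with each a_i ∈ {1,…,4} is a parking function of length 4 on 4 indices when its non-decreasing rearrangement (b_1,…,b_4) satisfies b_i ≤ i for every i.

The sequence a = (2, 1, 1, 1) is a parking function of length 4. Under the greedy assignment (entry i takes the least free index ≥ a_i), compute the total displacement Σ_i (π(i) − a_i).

Σπ = 10 ({1..4} each once); Σa = 2+1+1+1 = 5; disp = 10−5 = 5.

5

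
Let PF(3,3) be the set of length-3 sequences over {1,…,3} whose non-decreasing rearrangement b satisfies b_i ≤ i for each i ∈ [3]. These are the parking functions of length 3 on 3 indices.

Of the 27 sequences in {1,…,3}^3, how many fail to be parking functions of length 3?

11

|PF| = (4−3)·4^(3−1) = 1 · 16 = 16 (Konheim–Weiss)
E.g. (3,3,3) → sorted (3,3,3): b_1=3>1, not a PF.
Total 27; non-PF = 27−16 = 11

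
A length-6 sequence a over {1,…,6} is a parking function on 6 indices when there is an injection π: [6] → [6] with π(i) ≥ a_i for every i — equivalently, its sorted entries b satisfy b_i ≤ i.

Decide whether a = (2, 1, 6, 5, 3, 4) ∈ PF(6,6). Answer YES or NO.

Rearranged: b = (1, 2, 3, 4, 5, 6).
  b_1=1 ≤ 1
  b_2=2 ≤ 2
  b_3=3 ≤ 3
  b_4=4 ≤ 4
  b_5=5 ≤ 5
  b_6=6 ≤ 6
All bounds hold ⇒ YES

YES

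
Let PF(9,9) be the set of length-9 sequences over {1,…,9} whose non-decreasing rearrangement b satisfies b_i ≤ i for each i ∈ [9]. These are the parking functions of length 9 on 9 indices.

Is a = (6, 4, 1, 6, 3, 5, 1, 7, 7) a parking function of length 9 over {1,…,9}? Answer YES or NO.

YES

Order a: b = (1, 1, 3, 4, 5, 6, 6, 7, 7).
  b_1=1 ≤ 1
  b_2=1 ≤ 2
  b_3=3 ≤ 3
  b_4=4 ≤ 4
  b_5=5 ≤ 5
  b_6=6 ≤ 6
  b_7=6 ≤ 7
  b_8=7 ≤ 8
  b_9=7 ≤ 9
All bounds hold ⇒ YES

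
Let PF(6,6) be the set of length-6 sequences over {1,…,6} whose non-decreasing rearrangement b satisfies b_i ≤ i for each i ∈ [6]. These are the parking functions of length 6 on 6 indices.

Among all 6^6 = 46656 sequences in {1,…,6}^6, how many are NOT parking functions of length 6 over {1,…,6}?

|PF(6,6)| = 1·7^5 = 1×16807 = 16807 [KW]
Example (5,5,3,4,5,6) → sorted (3,4,5,5,5,6): b_1=3>1, not a PF.
So 46656 − 16807 = 29849 fail.

29849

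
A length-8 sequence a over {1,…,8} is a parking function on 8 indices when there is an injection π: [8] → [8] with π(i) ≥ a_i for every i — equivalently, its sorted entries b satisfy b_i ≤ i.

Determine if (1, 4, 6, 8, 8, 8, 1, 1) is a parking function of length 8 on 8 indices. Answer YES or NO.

NO

Sorted: b = (1, 1, 1, 4, 6, 8, 8, 8).
  b_1=1 ≤ 1
  b_2=1 ≤ 2
  b_3=1 ≤ 3
  b_4=4 ≤ 4
  b_5=6 > 5
  fails at i=5 ⇒ NO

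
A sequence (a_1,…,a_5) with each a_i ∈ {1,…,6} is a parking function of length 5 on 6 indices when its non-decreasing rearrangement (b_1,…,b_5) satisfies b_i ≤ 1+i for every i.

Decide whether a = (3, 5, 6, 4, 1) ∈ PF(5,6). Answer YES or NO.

Sorted: b = (1, 3, 4, 5, 6).
  b_1=1 ≤ 2
  b_2=3 ≤ 3
  b_3=4 ≤ 4
  b_4=5 ≤ 5
  b_5=6 ≤ 6
All bounds hold ⇒ YES

YES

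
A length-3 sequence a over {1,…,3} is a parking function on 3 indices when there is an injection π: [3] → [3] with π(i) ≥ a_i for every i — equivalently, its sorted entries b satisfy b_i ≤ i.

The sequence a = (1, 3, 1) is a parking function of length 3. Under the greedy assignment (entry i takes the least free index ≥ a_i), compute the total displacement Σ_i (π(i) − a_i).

Σπ = 6 ({1..3} each once); Σa = 1+3+1 = 5; disp = 6−5 = 1.

1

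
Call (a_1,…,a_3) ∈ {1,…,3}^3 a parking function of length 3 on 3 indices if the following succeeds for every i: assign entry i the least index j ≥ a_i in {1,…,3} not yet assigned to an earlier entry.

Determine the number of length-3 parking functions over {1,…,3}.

16

|PF(3,3)| = 1·4^2 = 1·16 = 16
Example (2,3,1) → sorted (1,2,3): b_i ≤ i ∀i, a PF.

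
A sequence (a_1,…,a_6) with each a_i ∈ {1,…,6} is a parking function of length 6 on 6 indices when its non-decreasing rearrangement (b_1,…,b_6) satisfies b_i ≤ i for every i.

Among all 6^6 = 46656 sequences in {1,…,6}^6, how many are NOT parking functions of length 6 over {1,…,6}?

29849

#PF = 1·7^5 = 1×16807 = 16807 [KW]
Example (6,5,3,6,3,2) → sorted (2,3,3,5,6,6): b_1=2>1, not a PF.
6^6 − 16807 = 46656 − 16807 = 29849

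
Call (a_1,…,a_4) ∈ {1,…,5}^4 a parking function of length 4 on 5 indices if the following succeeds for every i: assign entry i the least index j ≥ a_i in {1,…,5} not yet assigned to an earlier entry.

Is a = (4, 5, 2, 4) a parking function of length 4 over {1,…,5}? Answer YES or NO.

NO

Rearranged: b = (2, 4, 4, 5).
  b_1=2 ≤ 2
  b_2=4 > 3
  fails at i=2 ⇒ NO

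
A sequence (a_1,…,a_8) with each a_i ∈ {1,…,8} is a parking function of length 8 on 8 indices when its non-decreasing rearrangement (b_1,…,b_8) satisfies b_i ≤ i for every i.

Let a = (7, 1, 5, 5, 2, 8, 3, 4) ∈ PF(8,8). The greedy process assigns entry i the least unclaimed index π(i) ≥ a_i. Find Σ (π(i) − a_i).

Σπ(i) = 1+…+8 = 36; Σa = 7+1+5+5+2+8+3+4 = 35; disp = 36−35 = 1.

1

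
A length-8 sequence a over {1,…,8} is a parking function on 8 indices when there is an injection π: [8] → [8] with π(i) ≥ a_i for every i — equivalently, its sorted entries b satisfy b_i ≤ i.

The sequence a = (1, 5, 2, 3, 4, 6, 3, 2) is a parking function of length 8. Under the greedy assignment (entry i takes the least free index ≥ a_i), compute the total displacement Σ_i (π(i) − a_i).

Σπ(i) = 1+…+8 = 36; Σa = 1+5+2+3+4+6+3+2 = 26; disp = 36−26 = 10.

10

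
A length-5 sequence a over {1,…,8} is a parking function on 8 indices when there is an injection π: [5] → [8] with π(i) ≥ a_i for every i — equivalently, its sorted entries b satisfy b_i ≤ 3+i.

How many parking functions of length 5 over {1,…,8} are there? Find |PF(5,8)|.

#PF = (8+1−5)·(8+1)^{5−1} = 4 · 6561 = 26244 (Pollak)
E.g. (5,6,1,6,5) → sorted (1,5,5,6,6): b_i ≤ 3+i ∀i, a PF.

26244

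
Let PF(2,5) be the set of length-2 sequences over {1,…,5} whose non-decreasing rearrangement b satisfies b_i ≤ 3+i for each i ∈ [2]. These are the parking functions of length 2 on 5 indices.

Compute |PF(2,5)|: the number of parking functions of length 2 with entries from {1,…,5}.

24

Count = (5+1−2)·(5+1)^{2−1} = 4×6 = 24 (Pollak)
Example (1,4) → sorted (1,4): b_i ≤ 3+i ∀i, a PF.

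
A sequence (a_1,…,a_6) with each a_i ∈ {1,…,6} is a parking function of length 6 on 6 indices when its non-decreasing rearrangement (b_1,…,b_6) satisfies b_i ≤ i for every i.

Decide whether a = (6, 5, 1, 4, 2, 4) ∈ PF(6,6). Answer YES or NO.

Sorted: b = (1, 2, 4, 4, 5, 6).
  b_1=1 ≤ 1
  b_2=2 ≤ 2
  b_3=4 > 3
  fails at i=3 ⇒ NO

NO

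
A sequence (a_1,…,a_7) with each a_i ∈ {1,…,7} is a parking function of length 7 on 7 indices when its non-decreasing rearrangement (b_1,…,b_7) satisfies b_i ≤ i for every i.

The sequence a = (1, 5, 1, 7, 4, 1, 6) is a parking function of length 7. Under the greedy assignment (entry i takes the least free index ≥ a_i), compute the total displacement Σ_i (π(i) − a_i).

Σπ(i) = 1+…+7 = 28; Σa = 1+5+1+7+4+1+6 = 25; disp = 28−25 = 3.

3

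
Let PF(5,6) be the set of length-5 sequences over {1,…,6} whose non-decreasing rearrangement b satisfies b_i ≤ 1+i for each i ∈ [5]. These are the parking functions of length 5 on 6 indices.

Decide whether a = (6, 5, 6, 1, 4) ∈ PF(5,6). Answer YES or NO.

Order a: b = (1, 4, 5, 6, 6).
  b_1=1 ≤ 2
  b_2=4 > 3
  fails at i=2 ⇒ NO

NO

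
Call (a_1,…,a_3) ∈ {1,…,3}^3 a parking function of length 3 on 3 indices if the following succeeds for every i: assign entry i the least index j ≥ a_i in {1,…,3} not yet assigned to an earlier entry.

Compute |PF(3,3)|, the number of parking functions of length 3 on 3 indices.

|PF(3,3)| = 1·4^2 = 1×16 = 16 (Pollak)
E.g. (1,2,2) → sorted (1,2,2): b_i ≤ i ∀i, a PF.

16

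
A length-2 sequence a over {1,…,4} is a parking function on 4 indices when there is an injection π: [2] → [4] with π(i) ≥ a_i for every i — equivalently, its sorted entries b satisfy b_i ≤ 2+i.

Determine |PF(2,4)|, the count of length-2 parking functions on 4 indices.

Count = (4−2+1)·(4+1)^(2−1) = 3 · 5 = 15 (Pollak)
One tuple (3,1) → sorted (1,3): b_i ≤ 2+i ∀i, a PF.

15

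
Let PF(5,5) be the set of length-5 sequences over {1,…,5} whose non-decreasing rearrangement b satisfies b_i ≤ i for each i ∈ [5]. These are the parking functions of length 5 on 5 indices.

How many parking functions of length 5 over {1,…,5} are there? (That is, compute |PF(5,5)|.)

|PF| = (6−5)·6^(5−1) = 1×1296 = 1296 (Pollak)
Check (2,3,5,1,3) → sorted (1,2,3,3,5): b_i ≤ i ∀i, a PF.

1296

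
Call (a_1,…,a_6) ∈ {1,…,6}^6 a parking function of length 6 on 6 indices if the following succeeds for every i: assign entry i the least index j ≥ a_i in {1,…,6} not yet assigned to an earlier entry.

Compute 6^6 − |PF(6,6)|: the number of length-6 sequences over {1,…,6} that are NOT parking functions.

|PF| = (6−6+1)·(6+1)^(6−1) = 1·16807 = 16807 [KW]
E.g. (6,5,1,5,6,5) → sorted (1,5,5,5,6,6): b_2=5>2, not a PF.
6^6 − 16807 = 46656 − 16807 = 29849

29849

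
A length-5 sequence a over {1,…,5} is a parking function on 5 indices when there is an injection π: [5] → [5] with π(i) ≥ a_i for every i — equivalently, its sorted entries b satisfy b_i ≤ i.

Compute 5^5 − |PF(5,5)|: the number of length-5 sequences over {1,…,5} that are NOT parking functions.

1829

#PF = (5−5+1)·(5+1)^(5−1) = 1·1296 = 1296 (Pollak)
One tuple (4,5,3,5,1) → sorted (1,3,4,5,5): b_2=3>2, not a PF.
Total 3125; non-PF = 3125−1296 = 1829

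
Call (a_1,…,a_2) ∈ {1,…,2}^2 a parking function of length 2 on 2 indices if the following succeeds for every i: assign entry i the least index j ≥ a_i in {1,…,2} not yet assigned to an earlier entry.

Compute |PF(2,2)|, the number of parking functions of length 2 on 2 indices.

3

|PF(2,2)| = (2+1−2)·(2+1)^{2−1} = 1×3 = 3 (Pollak)
Example (2,1) → sorted (1,2): b_i ≤ i ∀i, a PF.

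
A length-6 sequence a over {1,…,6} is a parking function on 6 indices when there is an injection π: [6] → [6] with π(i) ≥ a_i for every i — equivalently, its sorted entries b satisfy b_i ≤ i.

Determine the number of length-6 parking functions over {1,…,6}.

|PF| = (6−6+1)·(6+1)^(6−1) = 1 · 16807 = 16807 (Pollak)
One tuple (1,5,5,1,4,1) → sorted (1,1,1,4,5,5): b_i ≤ i ∀i, a PF.

16807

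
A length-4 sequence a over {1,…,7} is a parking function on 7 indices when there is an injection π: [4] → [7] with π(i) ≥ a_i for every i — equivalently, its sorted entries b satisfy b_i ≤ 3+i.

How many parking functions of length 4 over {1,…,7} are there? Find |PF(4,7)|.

|PF(4,7)| = (8−4)·8^(4−1) = 4×512 = 2048 (Konheim–Weiss)
Example (6,1,4,2) → sorted (1,2,4,6): b_i ≤ 3+i ∀i, a PF.

2048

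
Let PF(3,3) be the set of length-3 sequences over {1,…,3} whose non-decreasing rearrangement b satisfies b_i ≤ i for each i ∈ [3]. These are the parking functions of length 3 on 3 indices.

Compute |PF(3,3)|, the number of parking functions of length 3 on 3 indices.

|PF(3,3)| = (3−3+1)·(3+1)^(3−1) = 1×16 = 16 (Konheim–Weiss)
Example (3,1,1) → sorted (1,1,3): b_i ≤ i ∀i, a PF.

16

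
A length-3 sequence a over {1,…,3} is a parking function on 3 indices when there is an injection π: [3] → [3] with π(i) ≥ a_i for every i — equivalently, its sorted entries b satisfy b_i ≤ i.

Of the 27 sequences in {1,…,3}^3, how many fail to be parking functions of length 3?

|PF| = (3−3+1)·(3+1)^(3−1) = 1 · 16 = 16
Example (3,1,3) → sorted (1,3,3): b_2=3>2, not a PF.
Total 27; non-PF = 27−16 = 11

11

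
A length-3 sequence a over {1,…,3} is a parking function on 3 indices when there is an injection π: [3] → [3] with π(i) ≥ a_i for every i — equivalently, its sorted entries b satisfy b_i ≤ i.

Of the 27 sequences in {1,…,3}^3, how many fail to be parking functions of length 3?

|PF(3,3)| = (3−3+1)·(3+1)^(3−1) = 1×16 = 16
One tuple (2,2,2) → sorted (2,2,2): b_1=2>1, not a PF.
3^3 − 16 = 27 − 16 = 11

11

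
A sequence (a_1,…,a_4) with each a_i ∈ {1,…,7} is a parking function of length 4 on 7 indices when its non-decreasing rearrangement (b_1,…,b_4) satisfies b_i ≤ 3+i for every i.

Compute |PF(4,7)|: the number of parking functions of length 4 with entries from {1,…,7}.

|PF| = (8−4)·8^(4−1) = 4·512 = 2048 (Pollak)
Example (5,1,1,5) → sorted (1,1,5,5): b_i ≤ 3+i ∀i, a PF.

2048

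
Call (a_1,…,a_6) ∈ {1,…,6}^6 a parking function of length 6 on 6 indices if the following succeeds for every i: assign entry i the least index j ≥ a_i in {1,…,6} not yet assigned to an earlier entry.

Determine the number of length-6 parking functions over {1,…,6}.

16807

|PF(6,6)| = 1·7^5 = 1 · 16807 = 16807 (Konheim–Weiss)
E.g. (3,4,1,2,5,1) → sorted (1,1,2,3,4,5): b_i ≤ i ∀i, a PF.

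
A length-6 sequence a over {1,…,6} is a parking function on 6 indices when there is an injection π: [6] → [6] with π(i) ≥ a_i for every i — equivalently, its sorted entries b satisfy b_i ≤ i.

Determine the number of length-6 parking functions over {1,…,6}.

#PF = (7−6)·7^(6−1) = 1·16807 = 16807
One tuple (2,6,5,1,1,3) → sorted (1,1,2,3,5,6): b_i ≤ i ∀i, a PF.

16807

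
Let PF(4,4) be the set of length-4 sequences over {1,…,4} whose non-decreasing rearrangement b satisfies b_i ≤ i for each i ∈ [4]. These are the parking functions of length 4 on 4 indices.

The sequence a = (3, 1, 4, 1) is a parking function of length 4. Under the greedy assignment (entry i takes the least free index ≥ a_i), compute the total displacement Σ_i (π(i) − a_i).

Σπ = 10 ({1..4} each once); Σa = 3+1+4+1 = 9; disp = 10−9 = 1.

1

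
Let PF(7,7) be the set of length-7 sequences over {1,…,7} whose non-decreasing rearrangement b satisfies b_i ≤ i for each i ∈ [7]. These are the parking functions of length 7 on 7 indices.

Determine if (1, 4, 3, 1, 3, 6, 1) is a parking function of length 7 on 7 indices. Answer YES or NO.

Order a: b = (1, 1, 1, 3, 3, 4, 6).
  b_1=1 ≤ 1
  b_2=1 ≤ 2
  b_3=1 ≤ 3
  b_4=3 ≤ 4
  b_5=3 ≤ 5
  b_6=4 ≤ 6
  b_7=6 ≤ 7
All bounds hold ⇒ YES

YES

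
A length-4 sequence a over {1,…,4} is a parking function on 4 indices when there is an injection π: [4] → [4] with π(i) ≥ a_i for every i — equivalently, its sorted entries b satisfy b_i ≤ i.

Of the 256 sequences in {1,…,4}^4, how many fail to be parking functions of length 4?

Count = (5−4)·5^(4−1) = 1×125 = 125 (Konheim–Weiss)
Check (2,3,4,3) → sorted (2,3,3,4): b_1=2>1, not a PF.
Total 256; non-PF = 256−125 = 131

131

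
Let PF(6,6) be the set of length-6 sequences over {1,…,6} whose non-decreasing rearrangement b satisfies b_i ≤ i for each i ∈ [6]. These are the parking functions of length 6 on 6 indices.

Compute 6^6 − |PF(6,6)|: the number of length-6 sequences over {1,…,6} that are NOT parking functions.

|PF(6,6)| = (6+1−6)·(6+1)^{6−1} = 1·16807 = 16807 [KW]
E.g. (6,1,6,5,6,5) → sorted (1,5,5,6,6,6): b_2=5>2, not a PF.
So 46656 − 16807 = 29849 fail.

29849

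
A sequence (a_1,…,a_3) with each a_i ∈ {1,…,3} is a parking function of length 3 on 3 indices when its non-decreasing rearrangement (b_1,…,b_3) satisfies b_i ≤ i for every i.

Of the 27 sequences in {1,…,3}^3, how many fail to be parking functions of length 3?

11

#PF = 1·4^2 = 1 · 16 = 16 [KW]
One tuple (2,3,2) → sorted (2,2,3): b_1=2>1, not a PF.
3^3 − 16 = 27 − 16 = 11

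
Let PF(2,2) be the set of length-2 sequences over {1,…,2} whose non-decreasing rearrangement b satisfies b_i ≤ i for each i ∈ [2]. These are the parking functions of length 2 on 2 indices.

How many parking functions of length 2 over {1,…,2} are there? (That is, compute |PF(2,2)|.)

Count = 1·3^1 = 1×3 = 3 [KW]
Check (1,1) → sorted (1,1): b_i ≤ i ∀i, a PF.

3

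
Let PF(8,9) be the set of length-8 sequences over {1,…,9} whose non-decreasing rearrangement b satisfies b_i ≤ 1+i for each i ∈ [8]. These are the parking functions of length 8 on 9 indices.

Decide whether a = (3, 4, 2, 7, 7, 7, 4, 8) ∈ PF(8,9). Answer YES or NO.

Rearranged: b = (2, 3, 4, 4, 7, 7, 7, 8).
  b_1=2 ≤ 2
  b_2=3 ≤ 3
  b_3=4 ≤ 4
  b_4=4 ≤ 5
  b_5=7 > 6
  fails at i=5 ⇒ NO

NO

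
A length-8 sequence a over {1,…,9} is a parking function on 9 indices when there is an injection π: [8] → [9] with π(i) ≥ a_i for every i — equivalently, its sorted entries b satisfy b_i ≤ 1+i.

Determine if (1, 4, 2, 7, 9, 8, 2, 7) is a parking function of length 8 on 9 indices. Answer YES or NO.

NO

Order a: b = (1, 2, 2, 4, 7, 7, 8, 9).
  b_1=1 ≤ 2
  b_2=2 ≤ 3
  b_3=2 ≤ 4
  b_4=4 ≤ 5
  b_5=7 > 6
  fails at i=5 ⇒ NO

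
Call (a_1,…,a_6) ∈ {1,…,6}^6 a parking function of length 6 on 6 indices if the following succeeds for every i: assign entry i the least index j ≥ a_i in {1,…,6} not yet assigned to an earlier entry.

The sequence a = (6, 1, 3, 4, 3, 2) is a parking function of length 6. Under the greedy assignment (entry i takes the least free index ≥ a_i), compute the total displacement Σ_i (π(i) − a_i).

Σπ = 21 ({1..6} each once); Σa = 6+1+3+4+3+2 = 19; disp = 21−19 = 2.

2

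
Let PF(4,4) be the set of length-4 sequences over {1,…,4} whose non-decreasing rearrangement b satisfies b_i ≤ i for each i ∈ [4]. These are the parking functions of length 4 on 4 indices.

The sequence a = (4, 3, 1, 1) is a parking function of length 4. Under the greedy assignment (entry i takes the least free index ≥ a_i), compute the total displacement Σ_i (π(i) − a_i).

Σπ = 4·5/2 = 10 (π permutes [4]); Σa = 4+3+1+1 = 9; disp = 10−9 = 1.

1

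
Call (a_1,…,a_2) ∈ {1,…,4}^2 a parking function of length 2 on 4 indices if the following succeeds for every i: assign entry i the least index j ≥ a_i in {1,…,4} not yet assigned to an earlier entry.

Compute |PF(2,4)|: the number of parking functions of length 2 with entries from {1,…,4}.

#PF = (5−2)·5^(2−1) = 3 · 5 = 15 (Pollak)
Example (1,4) → sorted (1,4): b_i ≤ 2+i ∀i, a PF.

15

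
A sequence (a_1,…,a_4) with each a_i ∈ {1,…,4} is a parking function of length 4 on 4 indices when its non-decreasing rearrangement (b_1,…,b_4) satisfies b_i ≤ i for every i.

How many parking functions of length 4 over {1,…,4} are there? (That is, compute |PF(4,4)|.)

#PF = (5−4)·5^(4−1) = 1 · 125 = 125 (Konheim–Weiss)
One tuple (1,2,1,2) → sorted (1,1,2,2): b_i ≤ i ∀i, a PF.

125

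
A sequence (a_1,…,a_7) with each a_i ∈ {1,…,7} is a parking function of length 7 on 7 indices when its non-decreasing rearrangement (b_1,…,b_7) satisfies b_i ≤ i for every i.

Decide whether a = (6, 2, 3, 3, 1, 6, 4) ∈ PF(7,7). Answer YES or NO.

Sorted: b = (1, 2, 3, 3, 4, 6, 6).
  b_1=1 ≤ 1
  b_2=2 ≤ 2
  b_3=3 ≤ 3
  b_4=3 ≤ 4
  b_5=4 ≤ 5
  b_6=6 ≤ 6
  b_7=6 ≤ 7
All bounds hold ⇒ YES

YES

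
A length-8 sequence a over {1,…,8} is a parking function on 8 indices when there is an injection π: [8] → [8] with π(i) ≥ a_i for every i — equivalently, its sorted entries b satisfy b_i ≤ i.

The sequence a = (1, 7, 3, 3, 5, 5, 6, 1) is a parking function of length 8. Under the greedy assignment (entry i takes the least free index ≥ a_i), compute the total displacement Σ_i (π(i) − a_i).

5

Σπ(i) = 1+…+8 = 36; Σa = 1+7+3+3+5+5+6+1 = 31; disp = 36−31 = 5.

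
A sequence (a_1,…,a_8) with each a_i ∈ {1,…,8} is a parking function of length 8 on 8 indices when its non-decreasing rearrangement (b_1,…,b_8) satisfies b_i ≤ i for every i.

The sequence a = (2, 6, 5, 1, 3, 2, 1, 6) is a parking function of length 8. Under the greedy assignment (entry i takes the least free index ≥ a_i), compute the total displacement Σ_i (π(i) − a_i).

Σπ(i) = 1+…+8 = 36; Σa = 2+6+5+1+3+2+1+6 = 26; disp = 36−26 = 10.

10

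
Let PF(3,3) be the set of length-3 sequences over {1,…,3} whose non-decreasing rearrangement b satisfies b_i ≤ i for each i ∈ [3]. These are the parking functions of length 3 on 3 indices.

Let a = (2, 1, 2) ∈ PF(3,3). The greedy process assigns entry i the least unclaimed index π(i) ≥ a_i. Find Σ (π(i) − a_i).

1

Σπ = 6 ({1..3} each once); Σa = 2+1+2 = 5; disp = 6−5 = 1.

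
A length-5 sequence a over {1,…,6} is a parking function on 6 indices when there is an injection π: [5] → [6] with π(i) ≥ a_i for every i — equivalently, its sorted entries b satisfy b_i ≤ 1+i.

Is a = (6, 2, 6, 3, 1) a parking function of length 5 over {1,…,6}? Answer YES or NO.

NO

Rearranged: b = (1, 2, 3, 6, 6).
  b_1=1 ≤ 2
  b_2=2 ≤ 3
  b_3=3 ≤ 4
  b_4=6 > 5
  fails at i=4 ⇒ NO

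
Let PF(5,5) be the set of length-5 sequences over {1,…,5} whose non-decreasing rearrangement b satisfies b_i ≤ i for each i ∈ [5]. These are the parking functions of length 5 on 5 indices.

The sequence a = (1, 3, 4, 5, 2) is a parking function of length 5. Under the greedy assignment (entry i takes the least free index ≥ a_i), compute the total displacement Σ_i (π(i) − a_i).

0

Σπ = 5·6/2 = 15 (π permutes [5]); Σa = 1+3+4+5+2 = 15; disp = 15−15 = 0.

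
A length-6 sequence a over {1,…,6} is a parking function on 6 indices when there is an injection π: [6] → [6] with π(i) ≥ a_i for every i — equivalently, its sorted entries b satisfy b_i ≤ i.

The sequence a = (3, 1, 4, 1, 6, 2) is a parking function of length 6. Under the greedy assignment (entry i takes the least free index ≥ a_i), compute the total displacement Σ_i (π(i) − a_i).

4

Σπ(i) = 1+…+6 = 21; Σa = 3+1+4+1+6+2 = 17; disp = 21−17 = 4.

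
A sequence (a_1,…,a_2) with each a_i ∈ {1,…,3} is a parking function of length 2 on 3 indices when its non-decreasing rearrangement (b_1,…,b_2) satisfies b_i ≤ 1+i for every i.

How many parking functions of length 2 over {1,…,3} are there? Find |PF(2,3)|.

Count = (4−2)·4^(2−1) = 2·4 = 8
Example (3,2) → sorted (2,3): b_i ≤ 1+i ∀i, a PF.

8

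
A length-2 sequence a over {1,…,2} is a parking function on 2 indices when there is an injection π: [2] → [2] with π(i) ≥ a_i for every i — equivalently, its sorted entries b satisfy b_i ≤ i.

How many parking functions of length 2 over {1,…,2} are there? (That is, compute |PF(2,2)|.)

Count = (2+1−2)·(2+1)^{2−1} = 1 · 3 = 3 (Pollak)
Check (1,2) → sorted (1,2): b_i ≤ i ∀i, a PF.

3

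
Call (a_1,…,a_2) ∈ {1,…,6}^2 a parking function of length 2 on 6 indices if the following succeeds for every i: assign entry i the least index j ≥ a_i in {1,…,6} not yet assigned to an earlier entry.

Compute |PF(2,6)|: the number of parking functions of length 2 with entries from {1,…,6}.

35

#PF = (6+1−2)·(6+1)^{2−1} = 5 · 7 = 35 (Pollak)
Check (4,4) → sorted (4,4): b_i ≤ 4+i ∀i, a PF.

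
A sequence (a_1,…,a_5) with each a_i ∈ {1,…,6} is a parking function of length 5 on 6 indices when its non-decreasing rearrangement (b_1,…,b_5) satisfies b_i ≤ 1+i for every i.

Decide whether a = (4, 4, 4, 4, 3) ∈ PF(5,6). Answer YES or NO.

Sorted: b = (3, 4, 4, 4, 4).
  b_1=3 > 2
  fails at i=1 ⇒ NO

NO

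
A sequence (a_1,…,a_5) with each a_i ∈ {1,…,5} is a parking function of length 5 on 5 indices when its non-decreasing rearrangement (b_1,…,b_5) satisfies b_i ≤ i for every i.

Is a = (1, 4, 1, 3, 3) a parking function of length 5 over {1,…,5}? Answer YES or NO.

Sorted: b = (1, 1, 3, 3, 4).
  b_1=1 ≤ 1
  b_2=1 ≤ 2
  b_3=3 ≤ 3
  b_4=3 ≤ 4
  b_5=4 ≤ 5
All bounds hold ⇒ YES

YES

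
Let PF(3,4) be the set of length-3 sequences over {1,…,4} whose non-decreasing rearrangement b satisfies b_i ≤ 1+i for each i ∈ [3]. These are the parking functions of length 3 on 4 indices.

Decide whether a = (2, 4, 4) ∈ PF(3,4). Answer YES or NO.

Rearranged: b = (2, 4, 4).
  b_1=2 ≤ 2
  b_2=4 > 3
  fails at i=2 ⇒ NO

NO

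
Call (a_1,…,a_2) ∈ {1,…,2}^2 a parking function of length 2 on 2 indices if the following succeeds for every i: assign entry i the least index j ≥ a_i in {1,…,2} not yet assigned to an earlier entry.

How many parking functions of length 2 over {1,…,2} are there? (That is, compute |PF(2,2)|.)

3

|PF(2,2)| = (3−2)·3^(2−1) = 1×3 = 3
Example (2,1) → sorted (1,2): b_i ≤ i ∀i, a PF.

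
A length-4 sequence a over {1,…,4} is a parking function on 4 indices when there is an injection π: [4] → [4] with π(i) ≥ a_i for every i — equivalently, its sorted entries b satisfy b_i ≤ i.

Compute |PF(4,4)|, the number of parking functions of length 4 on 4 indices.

125

|PF(4,4)| = (5−4)·5^(4−1) = 1 · 125 = 125 (Pollak)
One tuple (2,2,1,4) → sorted (1,2,2,4): b_i ≤ i ∀i, a PF.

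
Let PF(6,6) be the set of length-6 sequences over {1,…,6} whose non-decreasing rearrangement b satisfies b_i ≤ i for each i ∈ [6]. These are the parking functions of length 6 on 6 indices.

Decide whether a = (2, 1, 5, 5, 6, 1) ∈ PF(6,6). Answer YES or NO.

Rearranged: b = (1, 1, 2, 5, 5, 6).
  b_1=1 ≤ 1
  b_2=1 ≤ 2
  b_3=2 ≤ 3
  b_4=5 > 4
  fails at i=4 ⇒ NO

NO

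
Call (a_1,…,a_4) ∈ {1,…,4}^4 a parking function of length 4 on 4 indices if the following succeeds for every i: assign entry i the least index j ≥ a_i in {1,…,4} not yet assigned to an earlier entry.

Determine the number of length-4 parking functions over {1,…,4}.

125

|PF(4,4)| = 1·5^3 = 1×125 = 125
Check (4,2,2,1) → sorted (1,2,2,4): b_i ≤ i ∀i, a PF.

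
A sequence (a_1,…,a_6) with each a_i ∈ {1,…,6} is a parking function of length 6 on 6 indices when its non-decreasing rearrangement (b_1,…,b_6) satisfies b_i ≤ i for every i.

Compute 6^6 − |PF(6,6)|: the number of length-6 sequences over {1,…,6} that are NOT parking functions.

#PF = (6+1−6)·(6+1)^{6−1} = 1×16807 = 16807
One tuple (6,2,5,5,6,4) → sorted (2,4,5,5,6,6): b_1=2>1, not a PF.
So 46656 − 16807 = 29849 fail.

29849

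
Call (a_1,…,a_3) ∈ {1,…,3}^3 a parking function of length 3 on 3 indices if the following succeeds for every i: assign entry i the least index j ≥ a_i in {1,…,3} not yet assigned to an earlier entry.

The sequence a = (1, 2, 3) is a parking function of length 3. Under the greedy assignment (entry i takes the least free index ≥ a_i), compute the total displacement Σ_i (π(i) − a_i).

0

Σπ(i) = 1+…+3 = 6; Σa = 1+2+3 = 6; disp = 6−6 = 0.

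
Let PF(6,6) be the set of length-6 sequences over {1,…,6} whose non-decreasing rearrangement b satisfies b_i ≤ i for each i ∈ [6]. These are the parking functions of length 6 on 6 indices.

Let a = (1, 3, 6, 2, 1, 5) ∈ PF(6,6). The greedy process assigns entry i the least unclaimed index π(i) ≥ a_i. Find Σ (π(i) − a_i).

3

Σπ(i) = 1+…+6 = 21; Σa = 1+3+6+2+1+5 = 18; disp = 21−18 = 3.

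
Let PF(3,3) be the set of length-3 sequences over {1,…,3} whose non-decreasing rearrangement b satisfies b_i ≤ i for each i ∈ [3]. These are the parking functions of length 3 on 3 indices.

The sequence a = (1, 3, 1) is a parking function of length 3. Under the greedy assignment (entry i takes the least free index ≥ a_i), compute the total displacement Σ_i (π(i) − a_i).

1

Σπ(i) = 1+…+3 = 6; Σa = 1+3+1 = 5; disp = 6−5 = 1.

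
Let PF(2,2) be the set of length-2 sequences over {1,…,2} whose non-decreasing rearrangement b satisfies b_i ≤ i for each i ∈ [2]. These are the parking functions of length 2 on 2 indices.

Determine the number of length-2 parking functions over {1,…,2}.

Count = (3−2)·3^(2−1) = 1×3 = 3
E.g. (2,1) → sorted (1,2): b_i ≤ i ∀i, a PF.

3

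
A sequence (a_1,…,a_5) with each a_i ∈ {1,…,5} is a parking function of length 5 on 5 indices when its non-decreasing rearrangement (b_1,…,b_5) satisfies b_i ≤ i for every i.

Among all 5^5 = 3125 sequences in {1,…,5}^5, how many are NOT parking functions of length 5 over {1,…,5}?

1829

#PF = 1·6^4 = 1 · 1296 = 1296
E.g. (2,5,3,5,2) → sorted (2,2,3,5,5): b_1=2>1, not a PF.
Total 3125; non-PF = 3125−1296 = 1829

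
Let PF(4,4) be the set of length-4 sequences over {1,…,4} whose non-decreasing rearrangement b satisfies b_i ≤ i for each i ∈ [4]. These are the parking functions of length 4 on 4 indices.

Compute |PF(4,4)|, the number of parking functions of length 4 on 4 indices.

125

|PF| = (5−4)·5^(4−1) = 1×125 = 125 (Konheim–Weiss)
E.g. (3,1,2,4) → sorted (1,2,3,4): b_i ≤ i ∀i, a PF.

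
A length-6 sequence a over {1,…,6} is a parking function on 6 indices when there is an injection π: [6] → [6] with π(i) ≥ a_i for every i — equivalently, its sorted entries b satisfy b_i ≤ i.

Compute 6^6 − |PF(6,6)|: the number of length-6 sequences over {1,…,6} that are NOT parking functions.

29849

Count = (6+1−6)·(6+1)^{6−1} = 1·16807 = 16807
Example (2,4,5,2,6,3) → sorted (2,2,3,4,5,6): b_1=2>1, not a PF.
6^6 − 16807 = 46656 − 16807 = 29849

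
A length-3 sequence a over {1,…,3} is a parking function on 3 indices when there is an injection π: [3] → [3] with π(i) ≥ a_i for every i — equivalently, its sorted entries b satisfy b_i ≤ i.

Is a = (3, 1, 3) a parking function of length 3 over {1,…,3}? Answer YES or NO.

NO

Rearranged: b = (1, 3, 3).
  b_1=1 ≤ 1
  b_2=3 > 2
  fails at i=2 ⇒ NO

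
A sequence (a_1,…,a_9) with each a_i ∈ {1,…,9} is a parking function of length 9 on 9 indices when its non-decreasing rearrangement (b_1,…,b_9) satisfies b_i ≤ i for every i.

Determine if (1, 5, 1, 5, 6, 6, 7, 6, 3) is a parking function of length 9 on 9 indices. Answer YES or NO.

NO

Sorted: b = (1, 1, 3, 5, 5, 6, 6, 6, 7).
  b_1=1 ≤ 1
  b_2=1 ≤ 2
  b_3=3 ≤ 3
  b_4=5 > 4
  fails at i=4 ⇒ NO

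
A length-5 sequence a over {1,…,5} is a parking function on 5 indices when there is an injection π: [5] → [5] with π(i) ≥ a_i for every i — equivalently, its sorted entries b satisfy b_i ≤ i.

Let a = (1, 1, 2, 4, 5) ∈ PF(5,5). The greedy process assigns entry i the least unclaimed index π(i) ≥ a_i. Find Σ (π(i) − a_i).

Σπ = 5·6/2 = 15 (π permutes [5]); Σa = 1+1+2+4+5 = 13; disp = 15−13 = 2.

2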